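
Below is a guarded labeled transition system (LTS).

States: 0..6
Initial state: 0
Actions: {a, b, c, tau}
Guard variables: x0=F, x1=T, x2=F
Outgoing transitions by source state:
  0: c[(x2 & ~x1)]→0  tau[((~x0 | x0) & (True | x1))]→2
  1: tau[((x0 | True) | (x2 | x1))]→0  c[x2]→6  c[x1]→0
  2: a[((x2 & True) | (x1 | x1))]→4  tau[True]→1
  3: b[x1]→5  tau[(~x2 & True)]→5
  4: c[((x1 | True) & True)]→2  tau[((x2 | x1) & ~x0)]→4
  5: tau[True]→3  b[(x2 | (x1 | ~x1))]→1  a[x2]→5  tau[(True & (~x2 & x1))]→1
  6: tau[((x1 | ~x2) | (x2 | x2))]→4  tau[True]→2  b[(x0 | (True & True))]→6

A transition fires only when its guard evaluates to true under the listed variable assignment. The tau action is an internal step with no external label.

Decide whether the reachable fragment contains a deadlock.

Reach set: {0,1,2,4}
  0: tau→2  [1 out]
  1: c→0  tau→0  [2 out]
  2: a→4  tau→1  [2 out]
  4: c→2  tau→4  [2 out]

Answer: DEADLOCK-FREE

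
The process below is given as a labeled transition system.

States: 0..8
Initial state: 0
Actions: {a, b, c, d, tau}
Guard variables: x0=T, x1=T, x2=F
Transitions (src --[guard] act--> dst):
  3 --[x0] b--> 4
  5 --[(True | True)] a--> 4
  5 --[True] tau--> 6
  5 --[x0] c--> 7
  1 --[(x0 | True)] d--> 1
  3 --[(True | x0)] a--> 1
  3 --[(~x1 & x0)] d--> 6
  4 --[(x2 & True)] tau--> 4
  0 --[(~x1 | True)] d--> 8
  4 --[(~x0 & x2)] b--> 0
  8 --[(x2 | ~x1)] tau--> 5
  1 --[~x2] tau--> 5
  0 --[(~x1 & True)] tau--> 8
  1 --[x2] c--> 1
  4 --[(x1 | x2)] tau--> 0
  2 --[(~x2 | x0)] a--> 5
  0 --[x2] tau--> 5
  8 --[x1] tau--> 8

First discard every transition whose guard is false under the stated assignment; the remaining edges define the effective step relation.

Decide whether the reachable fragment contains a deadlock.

Answer: DEADLOCK-FREE

Trace:
Reachable = {0,8}
  0: d→8  [1 exit(s)]
  8: tau→8  [1 exit(s)]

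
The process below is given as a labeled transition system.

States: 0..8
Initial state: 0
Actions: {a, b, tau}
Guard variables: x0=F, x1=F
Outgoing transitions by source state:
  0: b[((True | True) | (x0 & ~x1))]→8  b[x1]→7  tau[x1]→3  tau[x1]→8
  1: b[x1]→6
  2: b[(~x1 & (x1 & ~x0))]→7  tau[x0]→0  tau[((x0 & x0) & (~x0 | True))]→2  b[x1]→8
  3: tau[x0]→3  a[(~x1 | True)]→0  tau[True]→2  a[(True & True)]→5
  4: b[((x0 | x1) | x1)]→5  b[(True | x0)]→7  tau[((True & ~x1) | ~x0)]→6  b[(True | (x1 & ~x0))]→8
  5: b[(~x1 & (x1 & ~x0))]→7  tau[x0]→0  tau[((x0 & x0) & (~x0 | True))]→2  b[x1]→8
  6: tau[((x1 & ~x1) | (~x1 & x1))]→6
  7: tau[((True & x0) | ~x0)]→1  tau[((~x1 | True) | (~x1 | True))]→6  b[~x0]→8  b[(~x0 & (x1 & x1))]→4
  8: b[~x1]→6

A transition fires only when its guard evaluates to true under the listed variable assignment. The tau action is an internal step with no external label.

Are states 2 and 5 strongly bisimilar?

Answer: BISIMILAR

Analysis:
Compute ~ classes (split until stable):
  π0 = {{0,1,2,3,4,5,6,7,8}}
  π1 = {{0,8},{1,2,5,6},{3},{4,7}}
  π2 = {{0},{1,2,5,6},{3},{4},{7},{8}}
stable after 3 split(s): 6 block(s)
[2]={1,2,5,6}  [5]={1,2,5,6}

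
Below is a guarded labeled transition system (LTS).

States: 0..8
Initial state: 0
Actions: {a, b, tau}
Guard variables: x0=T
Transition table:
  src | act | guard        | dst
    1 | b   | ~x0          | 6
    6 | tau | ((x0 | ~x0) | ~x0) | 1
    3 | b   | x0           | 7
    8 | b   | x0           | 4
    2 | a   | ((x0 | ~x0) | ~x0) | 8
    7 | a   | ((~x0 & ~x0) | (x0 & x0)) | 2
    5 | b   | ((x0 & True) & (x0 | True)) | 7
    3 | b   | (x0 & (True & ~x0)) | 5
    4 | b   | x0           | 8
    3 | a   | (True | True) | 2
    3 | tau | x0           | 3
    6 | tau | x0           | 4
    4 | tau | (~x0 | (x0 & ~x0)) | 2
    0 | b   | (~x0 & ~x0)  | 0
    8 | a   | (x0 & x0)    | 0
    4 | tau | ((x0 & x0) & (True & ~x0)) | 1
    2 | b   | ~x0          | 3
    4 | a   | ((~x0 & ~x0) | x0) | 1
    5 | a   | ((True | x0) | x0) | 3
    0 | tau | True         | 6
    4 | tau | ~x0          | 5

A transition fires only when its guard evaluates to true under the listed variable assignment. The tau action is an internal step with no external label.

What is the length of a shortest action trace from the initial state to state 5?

BFS to 5:
  Layer 0: {0}
  Layer 1: {6}
  Layer 2: {1,4}
  Layer 3: {8}
5 never appears.

Answer: UNREACHABLE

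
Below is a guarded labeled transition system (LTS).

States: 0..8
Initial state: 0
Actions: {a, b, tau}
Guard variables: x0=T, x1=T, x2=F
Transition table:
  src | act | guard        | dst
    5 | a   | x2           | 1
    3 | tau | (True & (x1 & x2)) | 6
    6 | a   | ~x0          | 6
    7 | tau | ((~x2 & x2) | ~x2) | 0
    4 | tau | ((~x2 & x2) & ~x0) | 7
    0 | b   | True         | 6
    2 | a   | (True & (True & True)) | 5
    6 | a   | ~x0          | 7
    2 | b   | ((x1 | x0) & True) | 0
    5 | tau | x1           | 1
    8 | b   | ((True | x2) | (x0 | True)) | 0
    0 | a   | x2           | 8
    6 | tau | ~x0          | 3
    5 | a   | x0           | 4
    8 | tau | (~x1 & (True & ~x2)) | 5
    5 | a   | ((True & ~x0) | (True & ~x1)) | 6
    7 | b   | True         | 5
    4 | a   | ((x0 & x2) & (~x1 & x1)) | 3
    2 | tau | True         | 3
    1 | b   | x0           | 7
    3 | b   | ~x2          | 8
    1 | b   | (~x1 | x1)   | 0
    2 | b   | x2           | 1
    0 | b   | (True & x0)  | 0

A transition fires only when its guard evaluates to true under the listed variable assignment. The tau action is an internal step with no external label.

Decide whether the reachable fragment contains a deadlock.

Reachable = {0,6}
  0: b→0  b→6  [2 out]
  6: ∅  [STUCK]
Path to 6: b

Answer: DEADLOCK at state 6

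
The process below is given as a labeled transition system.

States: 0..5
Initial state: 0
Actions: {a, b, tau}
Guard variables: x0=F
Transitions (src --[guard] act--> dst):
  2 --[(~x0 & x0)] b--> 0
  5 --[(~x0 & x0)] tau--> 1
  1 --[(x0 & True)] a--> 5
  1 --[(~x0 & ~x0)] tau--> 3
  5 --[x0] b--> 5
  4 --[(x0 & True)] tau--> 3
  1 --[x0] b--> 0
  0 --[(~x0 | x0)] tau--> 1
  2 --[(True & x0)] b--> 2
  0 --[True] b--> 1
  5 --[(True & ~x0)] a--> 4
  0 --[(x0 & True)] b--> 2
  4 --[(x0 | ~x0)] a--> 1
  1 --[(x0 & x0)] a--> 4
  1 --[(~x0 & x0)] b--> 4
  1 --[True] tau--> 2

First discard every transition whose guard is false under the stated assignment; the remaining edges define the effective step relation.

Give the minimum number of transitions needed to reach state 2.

Answer: 2

Analysis:
BFS to 2:
  Layer 0: {0}
  Layer 1: {1}
  Layer 2: {2,3}
2 enters at depth 2; path b·tau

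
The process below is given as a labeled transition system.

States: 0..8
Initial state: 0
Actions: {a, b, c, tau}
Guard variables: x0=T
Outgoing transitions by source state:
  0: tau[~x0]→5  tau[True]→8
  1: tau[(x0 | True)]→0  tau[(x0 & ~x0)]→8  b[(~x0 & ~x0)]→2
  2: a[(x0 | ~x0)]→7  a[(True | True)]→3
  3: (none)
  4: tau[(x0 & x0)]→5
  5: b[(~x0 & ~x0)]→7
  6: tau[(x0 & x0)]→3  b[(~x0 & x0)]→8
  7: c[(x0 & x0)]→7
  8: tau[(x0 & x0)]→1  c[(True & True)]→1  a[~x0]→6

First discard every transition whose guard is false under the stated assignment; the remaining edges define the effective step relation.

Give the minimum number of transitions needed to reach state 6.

Breadth-first toward 6:
  L0 = {0}
  L1 = {8}
  L2 = {1}
6 never appears.

Answer: UNREACHABLE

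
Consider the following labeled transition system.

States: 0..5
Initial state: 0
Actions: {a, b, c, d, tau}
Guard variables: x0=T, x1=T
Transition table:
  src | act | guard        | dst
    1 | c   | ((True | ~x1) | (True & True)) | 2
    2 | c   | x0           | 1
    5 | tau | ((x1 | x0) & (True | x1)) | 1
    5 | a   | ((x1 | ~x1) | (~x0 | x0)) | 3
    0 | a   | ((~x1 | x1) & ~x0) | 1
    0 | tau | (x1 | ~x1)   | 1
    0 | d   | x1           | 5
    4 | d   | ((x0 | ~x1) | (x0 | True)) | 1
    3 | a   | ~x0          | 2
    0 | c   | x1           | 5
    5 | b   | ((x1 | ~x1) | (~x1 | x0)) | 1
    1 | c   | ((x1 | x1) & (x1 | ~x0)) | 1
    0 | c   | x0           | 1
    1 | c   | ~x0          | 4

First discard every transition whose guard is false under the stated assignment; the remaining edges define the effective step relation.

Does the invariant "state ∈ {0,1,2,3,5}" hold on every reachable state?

Answer: INVARIANT HOLDS

Analysis:
Allowed set {0,1,2,3,5}
Reach set: {0,1,2,3,5}
  0: ✓
  1: ✓
  2: ✓
  3: ✓
  5: ✓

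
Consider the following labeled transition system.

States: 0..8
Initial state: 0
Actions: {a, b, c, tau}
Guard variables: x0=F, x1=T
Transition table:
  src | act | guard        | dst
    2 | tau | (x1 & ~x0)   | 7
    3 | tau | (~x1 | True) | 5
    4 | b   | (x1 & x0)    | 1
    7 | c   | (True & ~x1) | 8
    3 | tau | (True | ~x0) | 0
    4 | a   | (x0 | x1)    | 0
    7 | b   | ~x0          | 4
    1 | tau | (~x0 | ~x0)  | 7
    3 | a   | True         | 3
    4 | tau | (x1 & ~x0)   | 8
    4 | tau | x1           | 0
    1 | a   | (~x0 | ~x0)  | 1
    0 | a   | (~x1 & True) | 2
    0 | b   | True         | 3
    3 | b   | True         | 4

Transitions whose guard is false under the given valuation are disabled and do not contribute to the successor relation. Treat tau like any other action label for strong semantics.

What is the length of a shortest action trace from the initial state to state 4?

Breadth-first toward 4:
  L0 = {0}
  L1 = {3}
  L2 = {4,5}
4 enters at depth 2; path b·b

Answer: 2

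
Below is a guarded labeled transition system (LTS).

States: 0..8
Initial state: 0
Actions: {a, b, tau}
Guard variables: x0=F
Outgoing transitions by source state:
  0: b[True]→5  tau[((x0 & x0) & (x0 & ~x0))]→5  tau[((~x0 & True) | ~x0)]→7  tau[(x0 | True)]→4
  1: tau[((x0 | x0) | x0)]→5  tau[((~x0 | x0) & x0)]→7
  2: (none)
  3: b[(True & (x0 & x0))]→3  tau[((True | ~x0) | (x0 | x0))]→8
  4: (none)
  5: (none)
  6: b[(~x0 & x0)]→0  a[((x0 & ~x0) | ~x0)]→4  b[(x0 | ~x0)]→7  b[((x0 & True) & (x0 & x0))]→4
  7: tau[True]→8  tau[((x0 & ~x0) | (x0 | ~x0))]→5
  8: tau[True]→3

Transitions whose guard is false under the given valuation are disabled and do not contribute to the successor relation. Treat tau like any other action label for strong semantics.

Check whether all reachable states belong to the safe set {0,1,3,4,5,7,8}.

Inv-set: {0,1,3,4,5,7,8}
Reachable = {0,3,4,5,7,8}
  0: safe
  3: safe
  4: safe
  5: safe
  7: safe
  8: safe

Answer: INVARIANT HOLDS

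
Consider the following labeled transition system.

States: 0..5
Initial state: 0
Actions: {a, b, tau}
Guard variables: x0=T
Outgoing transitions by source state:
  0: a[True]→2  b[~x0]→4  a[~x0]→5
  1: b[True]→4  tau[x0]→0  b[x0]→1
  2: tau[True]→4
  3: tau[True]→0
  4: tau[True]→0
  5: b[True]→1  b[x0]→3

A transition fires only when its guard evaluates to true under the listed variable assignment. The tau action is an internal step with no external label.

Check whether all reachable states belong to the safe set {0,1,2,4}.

Safe = {0,1,2,4}
R = {0,2,4}
  0: ok
  2: ok
  4: ok

Answer: INVARIANT HOLDS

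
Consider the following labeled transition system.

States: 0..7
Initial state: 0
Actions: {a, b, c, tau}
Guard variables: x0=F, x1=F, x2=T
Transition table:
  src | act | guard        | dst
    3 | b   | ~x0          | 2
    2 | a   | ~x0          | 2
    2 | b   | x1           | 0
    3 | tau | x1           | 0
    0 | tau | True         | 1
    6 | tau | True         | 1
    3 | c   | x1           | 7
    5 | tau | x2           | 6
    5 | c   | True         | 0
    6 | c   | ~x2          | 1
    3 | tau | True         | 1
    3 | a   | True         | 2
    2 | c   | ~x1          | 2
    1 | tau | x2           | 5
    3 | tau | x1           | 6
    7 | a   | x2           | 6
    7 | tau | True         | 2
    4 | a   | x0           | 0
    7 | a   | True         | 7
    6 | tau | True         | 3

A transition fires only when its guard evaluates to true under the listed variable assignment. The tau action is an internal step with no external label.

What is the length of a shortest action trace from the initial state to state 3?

Answer: 4

Analysis:
Breadth-first toward 3:
  L0 = {0}
  L1 = {1}
  L2 = {5}
  L3 = {6}
  L4 = {3}
3 enters at depth 4; path tau·tau·tau·tau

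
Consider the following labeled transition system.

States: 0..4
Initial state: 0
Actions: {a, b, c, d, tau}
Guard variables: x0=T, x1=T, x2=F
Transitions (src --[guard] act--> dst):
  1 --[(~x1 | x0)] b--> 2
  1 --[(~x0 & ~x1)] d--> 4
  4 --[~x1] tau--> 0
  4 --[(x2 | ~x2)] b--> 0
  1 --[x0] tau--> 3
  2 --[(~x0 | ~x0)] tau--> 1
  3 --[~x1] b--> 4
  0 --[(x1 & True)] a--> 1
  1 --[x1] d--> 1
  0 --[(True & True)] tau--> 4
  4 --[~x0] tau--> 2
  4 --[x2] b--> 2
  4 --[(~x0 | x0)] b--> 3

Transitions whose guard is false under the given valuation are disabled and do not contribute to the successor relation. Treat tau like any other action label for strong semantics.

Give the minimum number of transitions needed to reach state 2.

Layered search for 2:
  Layer 0: {0}
  Layer 1: {1,4}
  Layer 2: {2,3}
first hit 2 at d=2 via a·b

Answer: 2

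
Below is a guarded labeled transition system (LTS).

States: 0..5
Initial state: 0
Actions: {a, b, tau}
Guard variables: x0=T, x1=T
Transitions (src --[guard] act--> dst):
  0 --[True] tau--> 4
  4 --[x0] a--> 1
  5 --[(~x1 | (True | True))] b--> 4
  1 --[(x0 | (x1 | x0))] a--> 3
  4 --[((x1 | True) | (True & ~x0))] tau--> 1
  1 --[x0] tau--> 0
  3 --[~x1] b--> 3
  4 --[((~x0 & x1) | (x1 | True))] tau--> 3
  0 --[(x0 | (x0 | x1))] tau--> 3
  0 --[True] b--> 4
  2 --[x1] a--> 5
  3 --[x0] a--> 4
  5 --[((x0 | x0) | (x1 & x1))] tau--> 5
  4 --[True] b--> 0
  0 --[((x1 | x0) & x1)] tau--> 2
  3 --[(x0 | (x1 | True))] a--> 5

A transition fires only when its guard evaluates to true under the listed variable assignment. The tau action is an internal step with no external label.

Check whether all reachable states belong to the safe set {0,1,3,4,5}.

Answer: INVARIANT VIOLATED at state 2

Analysis:
Inv-set: {0,1,3,4,5}
Reachable = {0,1,2,3,4,5}
  0: safe
  1: safe
  2: ✗ unsafe
  3: safe
  4: safe
  5: safe
reach 2 via tau — violates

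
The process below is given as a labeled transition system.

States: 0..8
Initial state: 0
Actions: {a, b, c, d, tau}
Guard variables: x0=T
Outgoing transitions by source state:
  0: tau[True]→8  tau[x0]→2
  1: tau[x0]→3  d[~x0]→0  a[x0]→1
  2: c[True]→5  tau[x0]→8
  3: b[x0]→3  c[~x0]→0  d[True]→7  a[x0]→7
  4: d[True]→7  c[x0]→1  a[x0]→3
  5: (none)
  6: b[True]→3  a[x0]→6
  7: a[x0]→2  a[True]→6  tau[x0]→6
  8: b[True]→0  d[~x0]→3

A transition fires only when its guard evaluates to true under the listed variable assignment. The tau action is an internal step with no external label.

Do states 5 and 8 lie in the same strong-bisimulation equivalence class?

Answer: NOT BISIMILAR

Working:
Compute ~ classes (split until stable):
  round 0: {{0,1,2,3,4,5,6,7,8}}
  round 1: {{0},{1,7},{2},{3},{4},{5},{6},{8}}
  round 2: {{0},{1},{2},{3},{4},{5},{6},{7},{8}}
stable after 3 split(s): 9 block(s)
5∈{5}, 8∈{8}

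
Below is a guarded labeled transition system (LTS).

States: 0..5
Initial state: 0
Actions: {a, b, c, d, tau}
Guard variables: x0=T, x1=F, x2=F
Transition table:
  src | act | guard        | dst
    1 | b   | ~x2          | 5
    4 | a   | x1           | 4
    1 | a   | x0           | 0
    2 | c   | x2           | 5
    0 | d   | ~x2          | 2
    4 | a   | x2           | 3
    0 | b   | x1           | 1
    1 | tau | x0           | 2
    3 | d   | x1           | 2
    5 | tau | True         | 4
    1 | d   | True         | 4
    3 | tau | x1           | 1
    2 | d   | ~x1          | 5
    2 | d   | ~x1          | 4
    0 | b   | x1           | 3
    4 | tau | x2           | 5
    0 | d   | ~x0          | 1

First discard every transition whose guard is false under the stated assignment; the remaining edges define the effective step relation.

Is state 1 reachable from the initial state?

After dropping false guards: 8 live edges.
depth 0: {0}
depth 1: {2}  total {0,2}
depth 2: {4,5}  total {0,2,4,5}
R = {0,2,4,5}

Answer: UNREACHABLE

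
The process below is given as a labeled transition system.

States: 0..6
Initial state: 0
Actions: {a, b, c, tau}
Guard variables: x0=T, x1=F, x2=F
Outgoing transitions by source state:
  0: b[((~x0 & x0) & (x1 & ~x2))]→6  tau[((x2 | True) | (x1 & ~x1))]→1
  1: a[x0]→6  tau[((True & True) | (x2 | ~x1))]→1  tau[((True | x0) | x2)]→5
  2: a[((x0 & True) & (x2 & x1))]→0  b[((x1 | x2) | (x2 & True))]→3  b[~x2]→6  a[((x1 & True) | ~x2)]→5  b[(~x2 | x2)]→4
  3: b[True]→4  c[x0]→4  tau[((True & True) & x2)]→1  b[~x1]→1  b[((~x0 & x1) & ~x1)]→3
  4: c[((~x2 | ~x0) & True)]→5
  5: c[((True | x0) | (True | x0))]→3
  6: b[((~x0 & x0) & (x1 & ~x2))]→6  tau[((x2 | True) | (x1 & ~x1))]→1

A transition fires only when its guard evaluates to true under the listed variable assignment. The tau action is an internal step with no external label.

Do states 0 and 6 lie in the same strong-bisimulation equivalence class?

Answer: BISIMILAR

Trace:
Bisimulation quotient by refinement:
  π0 = {{0,1,2,3,4,5,6}}
  π1 = {{0,6},{1},{2},{3},{4,5}}
  π2 = {{0,6},{1},{2},{3},{4},{5}}
Fixed point at round 3; 6 class(es).
0∈{0,6}, 6∈{0,6}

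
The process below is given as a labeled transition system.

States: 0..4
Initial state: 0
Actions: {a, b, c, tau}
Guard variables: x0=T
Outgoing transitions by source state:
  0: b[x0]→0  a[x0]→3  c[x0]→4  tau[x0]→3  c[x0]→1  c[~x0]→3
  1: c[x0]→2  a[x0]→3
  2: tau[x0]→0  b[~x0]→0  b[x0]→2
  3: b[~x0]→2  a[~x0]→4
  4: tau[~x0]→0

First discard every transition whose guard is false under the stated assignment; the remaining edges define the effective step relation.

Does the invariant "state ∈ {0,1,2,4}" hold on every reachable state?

Safe = {0,1,2,4}
R = {0,1,2,3,4}
  0: safe
  1: safe
  2: safe
  3: outside
  4: safe
counterexample path to 3: a

Answer: INVARIANT VIOLATED at state 3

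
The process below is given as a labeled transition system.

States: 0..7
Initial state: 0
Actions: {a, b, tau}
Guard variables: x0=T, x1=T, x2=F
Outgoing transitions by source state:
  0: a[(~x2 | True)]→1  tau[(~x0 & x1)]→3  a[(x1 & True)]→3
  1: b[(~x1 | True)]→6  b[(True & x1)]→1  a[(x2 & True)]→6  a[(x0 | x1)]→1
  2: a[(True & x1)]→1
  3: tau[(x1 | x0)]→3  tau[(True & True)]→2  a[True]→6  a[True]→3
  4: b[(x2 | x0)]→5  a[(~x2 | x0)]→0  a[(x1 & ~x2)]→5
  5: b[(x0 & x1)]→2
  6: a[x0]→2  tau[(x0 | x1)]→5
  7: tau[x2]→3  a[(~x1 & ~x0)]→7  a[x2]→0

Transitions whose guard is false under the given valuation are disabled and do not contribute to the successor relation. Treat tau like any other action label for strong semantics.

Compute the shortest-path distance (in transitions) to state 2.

Answer: 2

Trace:
BFS to 2:
  Layer 0: {0}
  Layer 1: {1,3}
  Layer 2: {2,6}
2 enters at depth 2; path a·tau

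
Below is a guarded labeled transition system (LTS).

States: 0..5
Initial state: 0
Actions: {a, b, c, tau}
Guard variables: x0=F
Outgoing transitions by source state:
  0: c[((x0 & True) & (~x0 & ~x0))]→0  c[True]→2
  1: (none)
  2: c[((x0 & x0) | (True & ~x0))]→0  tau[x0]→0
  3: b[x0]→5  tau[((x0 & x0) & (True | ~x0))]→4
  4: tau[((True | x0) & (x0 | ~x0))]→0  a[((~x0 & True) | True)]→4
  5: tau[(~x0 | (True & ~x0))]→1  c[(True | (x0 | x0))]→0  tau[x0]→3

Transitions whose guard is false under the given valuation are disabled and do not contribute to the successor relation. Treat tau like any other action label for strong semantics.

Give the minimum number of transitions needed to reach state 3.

BFS to 3:
  depth 0: {0}
  depth 1: {2}
3 never appears.

Answer: UNREACHABLE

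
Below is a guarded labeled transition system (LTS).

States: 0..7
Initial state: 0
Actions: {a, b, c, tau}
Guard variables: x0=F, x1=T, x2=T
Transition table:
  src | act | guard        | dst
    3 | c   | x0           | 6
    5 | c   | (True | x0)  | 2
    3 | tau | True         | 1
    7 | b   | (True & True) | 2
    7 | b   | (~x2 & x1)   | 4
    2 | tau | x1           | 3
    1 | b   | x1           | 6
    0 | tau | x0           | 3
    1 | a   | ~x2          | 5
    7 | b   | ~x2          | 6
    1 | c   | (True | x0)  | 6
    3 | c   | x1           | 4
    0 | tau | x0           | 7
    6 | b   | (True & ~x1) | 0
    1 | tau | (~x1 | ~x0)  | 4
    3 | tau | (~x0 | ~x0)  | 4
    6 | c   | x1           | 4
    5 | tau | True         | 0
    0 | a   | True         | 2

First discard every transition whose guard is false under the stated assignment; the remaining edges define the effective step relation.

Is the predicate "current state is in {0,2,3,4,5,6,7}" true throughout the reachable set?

Answer: INVARIANT VIOLATED at state 1

Working:
Inv-set: {0,2,3,4,5,6,7}
Reach set: {0,1,2,3,4,6}
  0: ok
  1: VIOLATES
  2: ok
  3: ok
  4: ok
  6: ok
counterexample path to 1: a·tau·tau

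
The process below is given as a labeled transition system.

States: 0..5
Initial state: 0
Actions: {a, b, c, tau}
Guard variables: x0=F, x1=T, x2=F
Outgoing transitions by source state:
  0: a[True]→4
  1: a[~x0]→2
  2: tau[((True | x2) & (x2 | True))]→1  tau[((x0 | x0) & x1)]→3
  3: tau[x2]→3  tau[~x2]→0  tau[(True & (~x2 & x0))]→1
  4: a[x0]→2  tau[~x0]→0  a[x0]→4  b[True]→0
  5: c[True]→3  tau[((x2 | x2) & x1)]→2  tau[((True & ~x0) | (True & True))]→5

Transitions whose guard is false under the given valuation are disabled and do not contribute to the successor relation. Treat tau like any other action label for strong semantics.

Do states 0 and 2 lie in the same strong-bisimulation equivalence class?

Compute ~ classes (split until stable):
  round 0: {{0,1,2,3,4,5}}
  round 1: {{0,1},{2,3},{4},{5}}
  round 2: {{0},{1},{2,3},{4},{5}}
  round 3: {{0},{1},{2},{3},{4},{5}}
Fixed point at round 4; 6 class(es).
class of 0: {0}; class of 2: {2}

Answer: NOT BISIMILAR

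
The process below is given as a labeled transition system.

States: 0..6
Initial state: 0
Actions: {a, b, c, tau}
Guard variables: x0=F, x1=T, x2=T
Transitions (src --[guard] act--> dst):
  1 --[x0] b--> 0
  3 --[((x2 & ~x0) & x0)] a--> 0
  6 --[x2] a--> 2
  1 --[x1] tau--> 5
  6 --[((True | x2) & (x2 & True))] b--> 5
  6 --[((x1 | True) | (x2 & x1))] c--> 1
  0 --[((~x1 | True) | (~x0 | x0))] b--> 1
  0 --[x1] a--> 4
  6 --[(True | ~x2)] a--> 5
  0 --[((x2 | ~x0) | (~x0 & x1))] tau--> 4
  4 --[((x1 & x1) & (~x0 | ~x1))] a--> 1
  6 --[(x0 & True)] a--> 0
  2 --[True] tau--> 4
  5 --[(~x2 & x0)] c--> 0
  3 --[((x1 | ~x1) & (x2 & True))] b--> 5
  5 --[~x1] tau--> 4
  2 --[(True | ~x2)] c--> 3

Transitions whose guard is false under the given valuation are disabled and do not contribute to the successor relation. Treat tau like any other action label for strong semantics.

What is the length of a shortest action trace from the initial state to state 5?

Answer: 2

Trace:
Breadth-first toward 5:
  L0 = {0}
  L1 = {1,4}
  L2 = {5}
depth(5)=2, e.g. b·tau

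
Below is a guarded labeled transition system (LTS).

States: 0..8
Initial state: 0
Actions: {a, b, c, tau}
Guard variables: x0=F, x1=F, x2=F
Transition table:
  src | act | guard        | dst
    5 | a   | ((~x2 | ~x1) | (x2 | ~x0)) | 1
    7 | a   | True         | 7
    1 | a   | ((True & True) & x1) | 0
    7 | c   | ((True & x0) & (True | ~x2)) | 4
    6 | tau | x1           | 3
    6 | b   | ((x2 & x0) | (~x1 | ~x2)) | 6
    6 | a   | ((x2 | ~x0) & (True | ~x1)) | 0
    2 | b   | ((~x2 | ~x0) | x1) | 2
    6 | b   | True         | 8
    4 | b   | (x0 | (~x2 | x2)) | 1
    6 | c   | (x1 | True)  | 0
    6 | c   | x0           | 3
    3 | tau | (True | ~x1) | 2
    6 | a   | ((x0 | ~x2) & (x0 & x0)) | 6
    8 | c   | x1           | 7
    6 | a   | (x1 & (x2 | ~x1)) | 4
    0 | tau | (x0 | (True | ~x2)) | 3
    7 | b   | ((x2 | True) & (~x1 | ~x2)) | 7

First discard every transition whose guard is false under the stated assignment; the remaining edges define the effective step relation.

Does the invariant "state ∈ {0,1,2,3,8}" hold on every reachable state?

Allowed set {0,1,2,3,8}
Reach set: {0,2,3}
  0: ✓
  2: ✓
  3: ✓

Answer: INVARIANT HOLDS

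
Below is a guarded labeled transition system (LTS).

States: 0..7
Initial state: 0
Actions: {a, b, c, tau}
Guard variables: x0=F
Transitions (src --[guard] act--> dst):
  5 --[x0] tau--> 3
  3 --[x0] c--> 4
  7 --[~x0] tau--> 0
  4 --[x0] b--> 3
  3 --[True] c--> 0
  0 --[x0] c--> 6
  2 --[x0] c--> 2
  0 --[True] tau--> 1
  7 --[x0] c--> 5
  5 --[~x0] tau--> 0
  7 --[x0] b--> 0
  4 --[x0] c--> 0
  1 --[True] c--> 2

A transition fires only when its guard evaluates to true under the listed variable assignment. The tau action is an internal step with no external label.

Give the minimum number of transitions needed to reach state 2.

Layered search for 2:
  L0 = {0}
  L1 = {1}
  L2 = {2}
2 enters at depth 2; path tau·c

Answer: 2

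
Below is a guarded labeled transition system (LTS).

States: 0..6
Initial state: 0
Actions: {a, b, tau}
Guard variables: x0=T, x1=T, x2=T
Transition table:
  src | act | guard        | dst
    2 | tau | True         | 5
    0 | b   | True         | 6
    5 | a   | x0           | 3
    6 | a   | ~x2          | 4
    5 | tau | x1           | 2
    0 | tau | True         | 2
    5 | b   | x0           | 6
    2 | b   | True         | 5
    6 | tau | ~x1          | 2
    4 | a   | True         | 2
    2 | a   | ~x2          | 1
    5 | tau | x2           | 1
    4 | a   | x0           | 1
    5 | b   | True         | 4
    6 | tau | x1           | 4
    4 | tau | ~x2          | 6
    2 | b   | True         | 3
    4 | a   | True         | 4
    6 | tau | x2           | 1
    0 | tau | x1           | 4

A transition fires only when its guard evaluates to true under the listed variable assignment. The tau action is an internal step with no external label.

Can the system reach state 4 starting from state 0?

After dropping false guards: 16 live edges.
Layer 0: {0}
Layer 1: {2,4,6}  total {0,2,4,6}
Layer 2: {1,3,5}  total {0,1,2,3,4,5,6}
Reachable = {0,1,2,3,4,5,6}
Path to 4: tau

Answer: REACHABLE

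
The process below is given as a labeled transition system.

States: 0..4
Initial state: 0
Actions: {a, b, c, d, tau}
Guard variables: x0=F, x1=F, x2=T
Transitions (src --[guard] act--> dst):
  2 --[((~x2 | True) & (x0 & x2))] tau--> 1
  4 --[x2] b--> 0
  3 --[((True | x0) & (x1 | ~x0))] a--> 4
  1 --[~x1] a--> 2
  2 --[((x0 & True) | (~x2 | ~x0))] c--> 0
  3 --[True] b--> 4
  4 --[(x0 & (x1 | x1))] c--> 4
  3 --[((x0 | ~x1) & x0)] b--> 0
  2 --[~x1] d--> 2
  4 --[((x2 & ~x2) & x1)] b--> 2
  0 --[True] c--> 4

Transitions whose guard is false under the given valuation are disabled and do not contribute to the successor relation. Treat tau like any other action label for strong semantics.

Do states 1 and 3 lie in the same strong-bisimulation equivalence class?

Answer: NOT BISIMILAR

Analysis:
Bisimulation quotient by refinement:
  π0 = {{0,1,2,3,4}}
  π1 = {{0},{1},{2},{3},{4}}
stable after 2 split(s): 5 block(s)
class of 1: {1}; class of 3: {3}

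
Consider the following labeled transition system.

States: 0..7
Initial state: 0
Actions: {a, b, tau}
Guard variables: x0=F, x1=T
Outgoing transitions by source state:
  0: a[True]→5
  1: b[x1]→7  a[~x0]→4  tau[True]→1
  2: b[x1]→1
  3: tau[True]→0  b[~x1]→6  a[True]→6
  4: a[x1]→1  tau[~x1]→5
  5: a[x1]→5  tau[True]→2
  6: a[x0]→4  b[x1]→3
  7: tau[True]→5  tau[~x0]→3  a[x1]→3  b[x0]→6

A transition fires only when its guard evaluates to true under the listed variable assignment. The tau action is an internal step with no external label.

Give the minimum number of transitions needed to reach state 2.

Breadth-first toward 2:
  depth 0: {0}
  depth 1: {5}
  depth 2: {2}
first hit 2 at d=2 via a·tau

Answer: 2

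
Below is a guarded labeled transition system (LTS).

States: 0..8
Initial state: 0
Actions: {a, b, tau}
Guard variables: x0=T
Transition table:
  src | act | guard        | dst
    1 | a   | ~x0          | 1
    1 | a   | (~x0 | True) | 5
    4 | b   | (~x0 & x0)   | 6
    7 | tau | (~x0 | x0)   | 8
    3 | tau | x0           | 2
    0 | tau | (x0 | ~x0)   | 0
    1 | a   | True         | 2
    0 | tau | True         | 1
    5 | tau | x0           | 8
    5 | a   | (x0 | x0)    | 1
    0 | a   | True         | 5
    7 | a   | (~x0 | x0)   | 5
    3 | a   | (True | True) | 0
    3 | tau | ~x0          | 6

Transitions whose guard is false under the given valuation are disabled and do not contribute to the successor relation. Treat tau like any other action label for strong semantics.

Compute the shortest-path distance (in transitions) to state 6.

Answer: UNREACHABLE

Analysis:
Breadth-first toward 6:
  Layer 0: {0}
  Layer 1: {1,5}
  Layer 2: {2,8}
6 never appears.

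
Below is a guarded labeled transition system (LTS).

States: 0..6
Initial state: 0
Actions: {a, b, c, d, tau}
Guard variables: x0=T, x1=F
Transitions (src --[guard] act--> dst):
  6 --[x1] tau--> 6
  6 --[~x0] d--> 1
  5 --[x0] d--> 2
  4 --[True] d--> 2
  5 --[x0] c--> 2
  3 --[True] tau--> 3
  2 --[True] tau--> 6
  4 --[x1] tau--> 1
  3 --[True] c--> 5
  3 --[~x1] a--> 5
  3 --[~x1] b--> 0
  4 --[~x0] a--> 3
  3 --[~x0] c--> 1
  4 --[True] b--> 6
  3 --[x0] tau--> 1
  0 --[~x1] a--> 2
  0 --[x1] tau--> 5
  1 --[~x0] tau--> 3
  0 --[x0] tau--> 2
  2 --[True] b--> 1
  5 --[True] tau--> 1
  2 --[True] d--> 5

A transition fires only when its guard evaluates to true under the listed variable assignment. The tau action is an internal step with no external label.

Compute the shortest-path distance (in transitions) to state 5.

Answer: 2

Trace:
Breadth-first toward 5:
  Layer 0: {0}
  Layer 1: {2}
  Layer 2: {1,5,6}
depth(5)=2, e.g. a·d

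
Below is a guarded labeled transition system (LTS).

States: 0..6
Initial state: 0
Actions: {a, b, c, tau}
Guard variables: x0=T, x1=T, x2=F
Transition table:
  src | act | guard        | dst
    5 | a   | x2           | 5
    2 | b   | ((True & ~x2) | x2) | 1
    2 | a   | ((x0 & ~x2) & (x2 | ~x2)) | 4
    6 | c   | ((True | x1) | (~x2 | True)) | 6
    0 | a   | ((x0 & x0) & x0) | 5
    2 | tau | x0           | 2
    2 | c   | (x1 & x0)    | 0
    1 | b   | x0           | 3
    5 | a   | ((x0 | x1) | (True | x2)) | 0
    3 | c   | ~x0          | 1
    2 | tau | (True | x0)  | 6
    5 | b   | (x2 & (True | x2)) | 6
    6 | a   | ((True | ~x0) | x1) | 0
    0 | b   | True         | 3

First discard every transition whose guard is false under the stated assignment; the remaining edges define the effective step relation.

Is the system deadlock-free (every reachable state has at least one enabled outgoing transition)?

Reachable = {0,3,5}
  0: a→5  b→3  [2 out]
  3: ∅  [no exit]
  5: a→0  [1 out]
witness 3: b

Answer: DEADLOCK at state 3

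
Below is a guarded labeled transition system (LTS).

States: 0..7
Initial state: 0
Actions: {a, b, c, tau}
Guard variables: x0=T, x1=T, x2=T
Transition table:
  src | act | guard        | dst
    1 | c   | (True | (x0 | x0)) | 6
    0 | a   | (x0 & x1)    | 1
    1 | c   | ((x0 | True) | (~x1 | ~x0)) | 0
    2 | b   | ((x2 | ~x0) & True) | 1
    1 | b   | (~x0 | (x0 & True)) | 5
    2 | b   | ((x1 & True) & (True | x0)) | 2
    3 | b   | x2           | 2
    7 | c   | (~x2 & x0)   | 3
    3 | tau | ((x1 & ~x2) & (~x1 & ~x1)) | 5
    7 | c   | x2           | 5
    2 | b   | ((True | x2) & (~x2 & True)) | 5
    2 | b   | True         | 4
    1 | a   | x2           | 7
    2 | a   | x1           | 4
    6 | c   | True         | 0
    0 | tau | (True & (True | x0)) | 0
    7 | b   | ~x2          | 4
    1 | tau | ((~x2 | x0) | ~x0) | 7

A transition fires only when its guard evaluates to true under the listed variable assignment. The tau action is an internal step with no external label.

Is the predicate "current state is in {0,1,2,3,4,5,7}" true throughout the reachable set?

Answer: INVARIANT VIOLATED at state 6

Working:
Inv-set: {0,1,2,3,4,5,7}
Reach set: {0,1,5,6,7}
  0: safe
  1: safe
  5: safe
  6: ✗ unsafe
  7: safe
witness against invariant: a·c → 6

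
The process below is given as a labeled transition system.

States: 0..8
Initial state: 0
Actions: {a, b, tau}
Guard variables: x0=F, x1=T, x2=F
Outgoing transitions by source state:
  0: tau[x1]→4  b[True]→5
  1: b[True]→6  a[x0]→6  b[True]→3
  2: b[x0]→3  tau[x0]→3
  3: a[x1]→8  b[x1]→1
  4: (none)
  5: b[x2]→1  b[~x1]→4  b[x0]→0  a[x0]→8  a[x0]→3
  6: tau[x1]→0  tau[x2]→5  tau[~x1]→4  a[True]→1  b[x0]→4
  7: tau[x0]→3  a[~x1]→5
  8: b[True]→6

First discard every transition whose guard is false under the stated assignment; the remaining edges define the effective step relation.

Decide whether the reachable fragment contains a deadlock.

R = {0,4,5}
  0: b→5  tau→4  [deg 2]
  4: ∅  [no exit]
  5: ∅  [no exit]
witness 4: tau

Answer: DEADLOCK at state 4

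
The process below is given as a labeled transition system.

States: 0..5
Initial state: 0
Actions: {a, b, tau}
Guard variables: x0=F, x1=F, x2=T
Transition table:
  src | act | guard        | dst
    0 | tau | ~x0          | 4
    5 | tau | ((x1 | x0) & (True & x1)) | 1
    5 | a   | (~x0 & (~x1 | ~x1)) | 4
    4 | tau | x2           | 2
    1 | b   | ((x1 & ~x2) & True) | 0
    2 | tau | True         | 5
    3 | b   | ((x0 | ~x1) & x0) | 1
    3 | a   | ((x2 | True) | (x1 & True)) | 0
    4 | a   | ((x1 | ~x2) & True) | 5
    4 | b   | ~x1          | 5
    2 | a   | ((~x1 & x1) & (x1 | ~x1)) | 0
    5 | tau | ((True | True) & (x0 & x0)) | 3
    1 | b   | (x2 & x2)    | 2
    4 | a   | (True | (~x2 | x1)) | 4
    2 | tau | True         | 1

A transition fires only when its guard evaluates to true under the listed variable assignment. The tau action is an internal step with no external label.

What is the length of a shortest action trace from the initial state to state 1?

Answer: 3

Analysis:
Layered search for 1:
  L0 = {0}
  L1 = {4}
  L2 = {2,5}
  L3 = {1}
depth(1)=3, e.g. tau·tau·tau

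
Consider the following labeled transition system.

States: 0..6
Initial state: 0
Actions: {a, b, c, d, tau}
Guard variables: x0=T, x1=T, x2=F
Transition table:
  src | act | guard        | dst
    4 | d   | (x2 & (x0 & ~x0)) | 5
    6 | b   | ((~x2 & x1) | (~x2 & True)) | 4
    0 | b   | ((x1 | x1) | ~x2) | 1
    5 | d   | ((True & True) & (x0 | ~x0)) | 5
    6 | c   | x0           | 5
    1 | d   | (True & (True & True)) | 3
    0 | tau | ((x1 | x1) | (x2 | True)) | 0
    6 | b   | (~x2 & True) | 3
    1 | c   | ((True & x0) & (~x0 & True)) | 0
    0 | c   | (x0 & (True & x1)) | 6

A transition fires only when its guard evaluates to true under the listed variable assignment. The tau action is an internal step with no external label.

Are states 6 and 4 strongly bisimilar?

Answer: NOT BISIMILAR

Trace:
Refine partition for ~:
  π0 = {{0,1,2,3,4,5,6}}
  π1 = {{0},{1,5},{2,3,4},{6}}
  π2 = {{0},{1},{2,3,4},{5},{6}}
Fixed point at round 3; 5 class(es).
[6]={6}  [4]={2,3,4}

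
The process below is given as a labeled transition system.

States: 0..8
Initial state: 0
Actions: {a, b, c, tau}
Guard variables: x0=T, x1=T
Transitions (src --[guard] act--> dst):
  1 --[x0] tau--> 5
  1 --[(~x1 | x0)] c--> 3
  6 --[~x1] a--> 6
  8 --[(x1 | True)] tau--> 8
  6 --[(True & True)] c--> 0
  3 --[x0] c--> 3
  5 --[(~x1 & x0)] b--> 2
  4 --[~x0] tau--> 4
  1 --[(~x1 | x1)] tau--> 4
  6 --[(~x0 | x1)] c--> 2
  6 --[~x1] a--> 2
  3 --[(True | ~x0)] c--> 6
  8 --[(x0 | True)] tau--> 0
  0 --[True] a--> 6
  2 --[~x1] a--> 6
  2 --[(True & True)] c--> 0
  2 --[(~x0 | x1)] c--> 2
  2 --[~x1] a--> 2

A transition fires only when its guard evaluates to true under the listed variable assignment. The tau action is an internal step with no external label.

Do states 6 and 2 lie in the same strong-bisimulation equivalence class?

Answer: BISIMILAR

Analysis:
Refine partition for ~:
  round 0: {{0,1,2,3,4,5,6,7,8}}
  round 1: {{0},{1},{2,3,6},{4,5,7},{8}}
  round 2: {{0},{1},{2,6},{3},{4,5,7},{8}}
stable after 3 split(s): 6 block(s)
class of 6: {2,6}; class of 2: {2,6}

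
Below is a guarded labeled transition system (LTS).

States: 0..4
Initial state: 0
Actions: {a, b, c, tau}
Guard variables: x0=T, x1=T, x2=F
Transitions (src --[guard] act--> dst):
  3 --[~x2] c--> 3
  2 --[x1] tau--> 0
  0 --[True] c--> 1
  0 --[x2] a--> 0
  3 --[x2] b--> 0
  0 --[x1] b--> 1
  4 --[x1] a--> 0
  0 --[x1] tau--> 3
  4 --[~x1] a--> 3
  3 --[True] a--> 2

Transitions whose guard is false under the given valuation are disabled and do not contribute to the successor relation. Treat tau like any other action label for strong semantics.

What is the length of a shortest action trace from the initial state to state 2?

Breadth-first toward 2:
  L0 = {0}
  L1 = {1,3}
  L2 = {2}
depth(2)=2, e.g. tau·a

Answer: 2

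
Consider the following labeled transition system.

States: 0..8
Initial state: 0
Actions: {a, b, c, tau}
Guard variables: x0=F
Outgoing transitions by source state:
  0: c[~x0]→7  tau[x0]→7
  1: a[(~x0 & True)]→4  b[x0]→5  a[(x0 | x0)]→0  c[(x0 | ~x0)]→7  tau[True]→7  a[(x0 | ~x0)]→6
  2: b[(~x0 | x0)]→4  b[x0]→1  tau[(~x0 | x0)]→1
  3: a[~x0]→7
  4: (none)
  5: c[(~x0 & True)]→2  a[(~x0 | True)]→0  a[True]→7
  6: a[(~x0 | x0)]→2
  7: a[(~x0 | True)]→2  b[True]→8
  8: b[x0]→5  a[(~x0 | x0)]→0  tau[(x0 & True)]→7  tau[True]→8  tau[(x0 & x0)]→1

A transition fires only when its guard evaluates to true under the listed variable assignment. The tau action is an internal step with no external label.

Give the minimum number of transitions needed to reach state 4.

BFS to 4:
  L0 = {0}
  L1 = {7}
  L2 = {2,8}
  L3 = {1,4}
depth(4)=3, e.g. c·a·b

Answer: 3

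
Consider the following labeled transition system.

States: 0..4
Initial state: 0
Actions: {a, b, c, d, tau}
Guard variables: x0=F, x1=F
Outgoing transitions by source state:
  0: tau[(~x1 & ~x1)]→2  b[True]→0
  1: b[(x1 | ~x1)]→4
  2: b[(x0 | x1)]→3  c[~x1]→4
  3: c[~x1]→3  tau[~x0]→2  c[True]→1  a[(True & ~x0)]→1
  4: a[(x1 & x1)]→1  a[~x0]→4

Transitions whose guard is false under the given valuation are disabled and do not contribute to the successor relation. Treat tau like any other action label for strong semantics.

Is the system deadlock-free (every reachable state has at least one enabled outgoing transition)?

Answer: DEADLOCK-FREE

Analysis:
Reach set: {0,2,4}
  0: b→0  tau→2  [2 exit(s)]
  2: c→4  [1 exit(s)]
  4: a→4  [1 exit(s)]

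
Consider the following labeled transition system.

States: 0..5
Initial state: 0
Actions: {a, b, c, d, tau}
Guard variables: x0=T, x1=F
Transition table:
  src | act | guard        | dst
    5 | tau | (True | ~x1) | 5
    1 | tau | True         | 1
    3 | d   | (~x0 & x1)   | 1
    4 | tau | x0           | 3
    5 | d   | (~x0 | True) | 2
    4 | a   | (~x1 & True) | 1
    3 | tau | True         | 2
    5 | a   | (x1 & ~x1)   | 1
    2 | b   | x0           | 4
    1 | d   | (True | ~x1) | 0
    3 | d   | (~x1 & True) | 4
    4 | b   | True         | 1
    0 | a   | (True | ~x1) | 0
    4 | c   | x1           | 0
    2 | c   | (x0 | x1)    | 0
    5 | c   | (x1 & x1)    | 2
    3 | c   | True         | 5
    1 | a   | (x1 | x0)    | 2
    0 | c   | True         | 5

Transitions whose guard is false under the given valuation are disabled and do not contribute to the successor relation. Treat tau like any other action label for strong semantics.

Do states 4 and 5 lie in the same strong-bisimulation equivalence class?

Answer: NOT BISIMILAR

Working:
Bisimulation quotient by refinement:
  P[0] = {{0,1,2,3,4,5}}
  P[1] = {{0},{1},{2},{3},{4},{5}}
6 equivalence class(es) (converged in 2)
class of 4: {4}; class of 5: {5}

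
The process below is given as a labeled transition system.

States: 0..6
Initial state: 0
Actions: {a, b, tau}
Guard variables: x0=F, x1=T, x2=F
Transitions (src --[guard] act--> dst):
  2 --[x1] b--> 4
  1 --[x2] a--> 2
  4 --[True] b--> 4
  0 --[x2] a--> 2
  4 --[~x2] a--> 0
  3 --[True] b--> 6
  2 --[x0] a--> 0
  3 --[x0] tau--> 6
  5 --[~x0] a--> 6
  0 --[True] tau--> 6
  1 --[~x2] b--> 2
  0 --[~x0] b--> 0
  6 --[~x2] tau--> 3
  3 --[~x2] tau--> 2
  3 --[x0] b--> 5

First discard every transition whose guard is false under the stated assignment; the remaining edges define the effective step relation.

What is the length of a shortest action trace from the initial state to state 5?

Breadth-first toward 5:
  Layer 0: {0}
  Layer 1: {6}
  Layer 2: {3}
  Layer 3: {2}
  Layer 4: {4}
5 never appears.

Answer: UNREACHABLE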